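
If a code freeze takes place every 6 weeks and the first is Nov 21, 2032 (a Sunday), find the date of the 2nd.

Jan 2, 2033

The 2nd occurrence is 1 interval after the first: 1 × 42 = 42 days after Nov 21, 2032.
Nov has 30 days — 9 days to the end of Nov leaves 33.
Dec has 31 days (2 left).
2 days into Jan → Jan 2, 2033.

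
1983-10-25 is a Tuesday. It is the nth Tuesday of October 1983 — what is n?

Day 25 falls in week ⌈25/7⌉ of the month.
Days 1–7 hold the 1st Tuesday, 8–14 the 2nd, 15–21 the 3rd, 22–28 the 4th, 29–31 the 5th.
25 is in the range for the 4th.

4th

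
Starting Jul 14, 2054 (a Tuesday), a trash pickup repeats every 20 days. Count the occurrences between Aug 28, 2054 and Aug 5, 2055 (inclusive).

17

Occurrences land 20·i days after Jul 14, 2054 for i = 0, 1, 2, …
Aug 28, 2054 is 45 days after the start; 45 ÷ 20 = 2 remainder 5; since the remainder is 5, round up to i = 3. First occurrence in the window: #4 on Sep 12, 2054 (3×20 = 60 days in).
Aug 5, 2055 is 387 days after the start; 387 ÷ 20 = 19 remainder 7. Last occurrence in the window: #20 on Jul 29, 2055.
Occurrences #4 through #20: 17 in total.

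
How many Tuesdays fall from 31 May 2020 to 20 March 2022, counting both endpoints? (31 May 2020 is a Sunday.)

94

31 May 2020 is a Sunday; the first Tuesday on or after it is 2 June 2020 (2 days later).
From 2 June 2020 to 20 March 2022: 212 + 365 + 79 = 656 days (rest of 2020, 2021, to 20 March 2022 in 2022).
656 ÷ 7 = 93 full weeks with remainder 5, so 93 more Tuesdays after the first → 94.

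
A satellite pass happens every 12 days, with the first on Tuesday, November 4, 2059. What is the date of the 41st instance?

February 26, 2061

The 41st occurrence is 40 intervals after the first: 40 × 12 = 480 days after November 4, 2059.
November has 30 days — 26 days to the end of November leaves 454.
From end of November to end of 2059 is 31 days (423 left).
2060 has 366 days (57 left).
January has 31 days (26 left).
26 days into February → February 26, 2061.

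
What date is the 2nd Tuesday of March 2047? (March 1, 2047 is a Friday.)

March 2047 begins on a Friday, so the first Tuesday is March 5 (4 days later).
The 2nd Tuesday is 1 weeks later: 5 + 7 = 12.

March 12, 2047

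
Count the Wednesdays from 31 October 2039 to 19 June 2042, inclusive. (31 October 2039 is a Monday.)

31 October 2039 is a Monday; the first Wednesday on or after it is 2 November 2039 (2 days later).
From 2 November 2039 to 19 June 2042: 59 + 366 + 365 + 170 = 960 days (rest of 2039, 2040, 2041, to 19 June 2042 in 2042).
960 ÷ 7 = 137 full weeks with remainder 1, so 137 more Wednesdays after the first → 138.

138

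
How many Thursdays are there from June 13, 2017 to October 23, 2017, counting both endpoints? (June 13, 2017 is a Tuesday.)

19

June 13, 2017 is a Tuesday; the first Thursday on or after it is June 15, 2017 (2 days later).
From June 15, 2017 to October 23, 2017: 15 + 31 + 31 + 30 + 23 = 130 days (rest of June, July, August, September, October).
130 ÷ 7 = 18 full weeks with remainder 4, so 18 more Thursdays after the first → 19.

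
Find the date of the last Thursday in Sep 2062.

Sep 2062 begins on a Friday, so the first Thursday is Sep 7 (6 days later).
Sep 2062 has 30 days. Adding weeks: 7, 14, 21, 28 — the last one ≤ 30 is the 28th.

Sep 28, 2062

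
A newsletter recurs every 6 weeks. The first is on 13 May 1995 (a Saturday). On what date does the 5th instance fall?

28 October 1995

The 5th occurrence is 4 intervals after the first: 4 × 42 = 168 days after 13 May 1995.
May has 31 days — 18 days to the end of May leaves 150.
June has 30 days (120 left).
July has 31 days (89 left).
August has 31 days (58 left).
September has 30 days (28 left).
28 days into October → 28 October 1995.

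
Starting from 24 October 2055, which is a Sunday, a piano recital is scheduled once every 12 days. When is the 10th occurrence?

9 February 2056

The 10th occurrence is 9 intervals after the first: 9 × 12 = 108 days after 24 October 2055.
October has 31 days — 7 days to the end of October leaves 101.
November has 30 days (71 left).
December has 31 days (40 left).
January has 31 days (9 left).
9 days into February → 9 February 2056.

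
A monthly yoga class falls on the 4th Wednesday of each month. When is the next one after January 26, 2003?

January 2003 starts on a Wednesday; its first Wednesday is the 1st, so the 4th Wednesday is the 22nd — January 22, 2003.
That is not after January 26, 2003, so look at February 2003.
February 2003 starts on a Saturday; its first Wednesday is the 5th, so the 4th Wednesday is the 26th — February 26, 2003.

February 26, 2003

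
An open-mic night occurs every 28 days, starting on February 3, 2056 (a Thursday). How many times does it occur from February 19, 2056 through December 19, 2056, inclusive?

11

Occurrences land 28·i days after February 3, 2056 for i = 0, 1, 2, …
February 19, 2056 is 16 days after the start; 16 ÷ 28 = 0 remainder 16; since the remainder is 16, round up to i = 1. First occurrence in the window: #2 on March 2, 2056 (1×28 = 28 days in).
December 19, 2056 is 320 days after the start; 320 ÷ 28 = 11 remainder 12. Last occurrence in the window: #12 on December 7, 2056.
Occurrences #2 through #12: 11 in total.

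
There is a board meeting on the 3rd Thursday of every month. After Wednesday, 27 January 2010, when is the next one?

January 2010 starts on a Friday; its first Thursday is the 7th, so the 3rd Thursday is the 21st — 21 January 2010.
That is not after 27 January 2010, so look at February 2010.
February 2010 starts on a Monday; its first Thursday is the 4th, so the 3rd Thursday is the 18th — 18 February 2010.

18 February 2010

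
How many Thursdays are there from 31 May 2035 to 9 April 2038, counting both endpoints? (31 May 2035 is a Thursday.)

150

31 May 2035 is a Thursday; the first Thursday on or after it is 31 May 2035.
From 31 May 2035 to 9 April 2038: 214 + 366 + 365 + 99 = 1044 days (rest of 2035, 2036, 2037, to 9 April 2038 in 2038).
1044 ÷ 7 = 149 full weeks with remainder 1, so 149 more Thursdays after the first → 150.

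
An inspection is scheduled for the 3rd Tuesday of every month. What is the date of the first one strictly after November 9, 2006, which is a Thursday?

November 2006 starts on a Wednesday; its first Tuesday is the 7th, so the 3rd Tuesday is the 21st — November 21, 2006.
November 21, 2006 is after November 9, 2006, so that is the next one.

November 21, 2006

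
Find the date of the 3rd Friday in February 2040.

February 17, 2040

February 2040 begins on a Wednesday, so the first Friday is February 3 (2 days later).
The 3rd Friday is 2 weeks later: 3 + 14 = 17.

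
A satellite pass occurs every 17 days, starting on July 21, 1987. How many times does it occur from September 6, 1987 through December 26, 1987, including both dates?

7

Occurrences land 17·i days after July 21, 1987 for i = 0, 1, 2, …
September 6, 1987 is 47 days after the start; 47 ÷ 17 = 2 remainder 13; since the remainder is 13, round up to i = 3. First occurrence in the window: #4 on September 10, 1987 (3×17 = 51 days in).
December 26, 1987 is 158 days after the start; 158 ÷ 17 = 9 remainder 5. Last occurrence in the window: #10 on December 21, 1987.
Occurrences #4 through #10: 7 in total.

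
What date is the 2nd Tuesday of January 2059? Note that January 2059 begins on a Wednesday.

14 January 2059

January 2059 begins on a Wednesday, so the first Tuesday is January 7 (6 days later).
The 2nd Tuesday is 1 weeks later: 7 + 7 = 14.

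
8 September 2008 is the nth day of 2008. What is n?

252

Days in months before September: 31 + 29 + 31 + 30 + 31 + 30 + 31 + 31 = 244.
Plus 8 days into September → day 252.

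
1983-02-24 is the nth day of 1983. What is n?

55

Days in months before February: 31 = 31.
Plus 24 days into February → day 55.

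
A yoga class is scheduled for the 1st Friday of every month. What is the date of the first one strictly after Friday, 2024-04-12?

2024-05-03

April 2024 starts on a Monday, so its 1st Friday is 2024-04-05 (4 days in).
That is not after 2024-04-12, so look at May 2024.
May 2024 starts on a Wednesday, so its 1st Friday is 2024-05-03 (2 days in).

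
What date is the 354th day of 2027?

January has 31 days (354 − 31 = 323 remain).
February has 28 days (323 − 28 = 295 remain).
March has 31 days (295 − 31 = 264 remain).
April has 30 days (264 − 30 = 234 remain).
May has 31 days (234 − 31 = 203 remain).
June has 30 days (203 − 30 = 173 remain).
July has 31 days (173 − 31 = 142 remain).
August has 31 days (142 − 31 = 111 remain).
September has 30 days (111 − 30 = 81 remain).
October has 31 days (81 − 31 = 50 remain).
November has 30 days (50 − 30 = 20 remain).
20 into December → December 20.

2027-12-20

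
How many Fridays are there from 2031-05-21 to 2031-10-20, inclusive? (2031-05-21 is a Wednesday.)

2031-05-21 is a Wednesday; the first Friday on or after it is 2031-05-23 (2 days later).
From 2031-05-23 to 2031-10-20: 8 + 30 + 31 + 31 + 30 + 20 = 150 days (rest of May, June, July, August, September, October).
150 ÷ 7 = 21 full weeks with remainder 3, so 21 more Fridays after the first → 22.

22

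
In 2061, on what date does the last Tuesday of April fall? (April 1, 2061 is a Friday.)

April 2061 begins on a Friday, so the first Tuesday is April 5 (4 days later).
April 2061 has 30 days. Adding weeks: 5, 12, 19, 26 — the last one ≤ 30 is the 26th.

2061-04-26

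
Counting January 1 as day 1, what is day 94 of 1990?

April 4, 1990

January has 31 days (94 − 31 = 63 remain).
February has 28 days (63 − 28 = 35 remain).
March has 31 days (35 − 31 = 4 remain).
4 into April → April 4.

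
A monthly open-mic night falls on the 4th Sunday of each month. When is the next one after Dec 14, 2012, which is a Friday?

Dec 23, 2012

Dec 2012 starts on a Saturday; its first Sunday is the 2nd, so the 4th Sunday is the 23rd — Dec 23, 2012.
Dec 23, 2012 is after Dec 14, 2012, so that is the next one.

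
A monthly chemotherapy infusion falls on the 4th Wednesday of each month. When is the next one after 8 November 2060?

24 November 2060

November 2060 starts on a Monday; its first Wednesday is the 3rd, so the 4th Wednesday is the 24th — 24 November 2060.
24 November 2060 is after 8 November 2060, so that is the next one.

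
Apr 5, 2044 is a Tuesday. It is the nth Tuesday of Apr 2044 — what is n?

Day 5 falls in week ⌈5/7⌉ of the month.
Days 1–7 hold the 1st Tuesday, 8–14 the 2nd, 15–21 the 3rd, 22–28 the 4th, 29–31 the 5th.
5 is in the range for the 1st.

1st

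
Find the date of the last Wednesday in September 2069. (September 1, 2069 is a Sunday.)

September 25, 2069

September 2069 begins on a Sunday, so the first Wednesday is September 4 (3 days later).
September 2069 has 30 days. Adding weeks: 4, 11, 18, 25 — the last one ≤ 30 is the 25th.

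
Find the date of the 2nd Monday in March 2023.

March 13, 2023

The first Monday of March 2023 is March 6.
The 2nd Monday is 1 weeks later: 6 + 7 = 13.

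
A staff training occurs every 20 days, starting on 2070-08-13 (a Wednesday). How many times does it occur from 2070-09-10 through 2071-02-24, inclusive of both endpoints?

8

Occurrences land 20·i days after 2070-08-13 for i = 0, 1, 2, …
2070-09-10 is 28 days after the start; 28 ÷ 20 = 1 remainder 8; since the remainder is 8, round up to i = 2. First occurrence in the window: #3 on 2070-09-22 (2×20 = 40 days in).
2071-02-24 is 195 days after the start; 195 ÷ 20 = 9 remainder 15. Last occurrence in the window: #10 on 2071-02-09.
Occurrences #3 through #10: 8 in total.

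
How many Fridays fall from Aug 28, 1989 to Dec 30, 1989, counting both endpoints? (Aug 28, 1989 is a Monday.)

Aug 28, 1989 is a Monday; the first Friday on or after it is Sep 1, 1989 (4 days later).
From Sep 1, 1989 to Dec 30, 1989: 29 + 31 + 30 + 30 = 120 days (rest of Sep, Oct, Nov, Dec).
120 ÷ 7 = 17 full weeks with remainder 1, so 17 more Fridays after the first → 18.

18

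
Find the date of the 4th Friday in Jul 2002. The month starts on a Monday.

Jul 2002 begins on a Monday, so the first Friday is Jul 5 (4 days later).
The 4th Friday is 3 weeks later: 5 + 21 = 26.

Jul 26, 2002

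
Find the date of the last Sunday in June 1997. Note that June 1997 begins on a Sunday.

June 1997 begins on a Sunday, so the first Sunday is June 1.
June 1997 has 30 days. Adding weeks: 1, 8, 15, 22, 29 — the last one ≤ 30 is the 29th.

1997-06-29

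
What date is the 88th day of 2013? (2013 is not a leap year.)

29 March 2013

January has 31 days (88 − 31 = 57 remain).
February has 28 days (57 − 28 = 29 remain).
29 into March → March 29.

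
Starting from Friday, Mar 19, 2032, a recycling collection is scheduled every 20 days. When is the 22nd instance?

May 13, 2033

The 22nd occurrence is 21 intervals after the first: 21 × 20 = 420 days after Mar 19, 2032.
Mar has 31 days — 12 days to the end of Mar leaves 408.
From end of Mar to end of 2032 is 275 days (133 left).
Jan has 31 days (102 left).
Feb has 28 days (74 left).
Mar has 31 days (43 left).
Apr has 30 days (13 left).
13 days into May → May 13, 2033.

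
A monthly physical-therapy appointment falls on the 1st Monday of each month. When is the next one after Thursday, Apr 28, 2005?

May 2, 2005

Apr 2005 starts on a Friday, so its 1st Monday is Apr 4, 2005 (3 days in).
That is not after Apr 28, 2005, so look at May 2005.
May 2005 starts on a Sunday, so its 1st Monday is May 2, 2005 (1 day in).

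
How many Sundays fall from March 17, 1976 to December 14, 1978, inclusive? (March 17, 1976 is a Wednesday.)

143

March 17, 1976 is a Wednesday; the first Sunday on or after it is March 21, 1976 (4 days later).
From March 21, 1976 to December 14, 1978: 285 + 365 + 348 = 998 days (rest of 1976, 1977, to December 14, 1978 in 1978).
998 ÷ 7 = 142 full weeks with remainder 4, so 142 more Sundays after the first → 143.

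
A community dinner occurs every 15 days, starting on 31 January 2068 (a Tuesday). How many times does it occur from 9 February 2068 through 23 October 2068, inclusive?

Occurrences land 15·i days after 31 January 2068 for i = 0, 1, 2, …
9 February 2068 is 9 days after the start; 9 ÷ 15 = 0 remainder 9; since the remainder is 9, round up to i = 1. First occurrence in the window: #2 on 15 February 2068 (1×15 = 15 days in).
23 October 2068 is 266 days after the start; 266 ÷ 15 = 17 remainder 11. Last occurrence in the window: #18 on 12 October 2068.
Occurrences #2 through #18: 17 in total.

17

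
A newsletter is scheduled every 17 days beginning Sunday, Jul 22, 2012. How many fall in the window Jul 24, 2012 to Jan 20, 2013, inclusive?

Occurrences land 17·i days after Jul 22, 2012 for i = 0, 1, 2, …
Jul 24, 2012 is 2 days after the start; 2 ÷ 17 = 0 remainder 2; since the remainder is 2, round up to i = 1. First occurrence in the window: #2 on Aug 8, 2012 (1×17 = 17 days in).
Jan 20, 2013 is 182 days after the start; 182 ÷ 17 = 10 remainder 12. Last occurrence in the window: #11 on Jan 8, 2013.
Occurrences #2 through #11: 10 in total.

10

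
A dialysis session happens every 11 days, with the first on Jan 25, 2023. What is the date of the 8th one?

The 8th occurrence is 7 intervals after the first: 7 × 11 = 77 days after Jan 25, 2023.
Jan has 31 days — 6 days to the end of Jan leaves 71.
Feb has 28 days (43 left).
Mar has 31 days (12 left).
12 days into Apr → Apr 12, 2023.

Apr 12, 2023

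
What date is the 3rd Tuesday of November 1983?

The first Tuesday of November 1983 is November 1.
The 3rd Tuesday is 2 weeks later: 1 + 14 = 15.

November 15, 1983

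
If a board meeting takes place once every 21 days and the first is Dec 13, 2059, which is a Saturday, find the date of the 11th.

The 11th occurrence is 10 intervals after the first: 10 × 21 = 210 days after Dec 13, 2059.
Dec has 31 days — 18 days to the end of Dec leaves 192.
Jan has 31 days (161 left).
Feb has 29 days (132 left).
Mar has 31 days (101 left).
Apr has 30 days (71 left).
May has 31 days (40 left).
Jun has 30 days (10 left).
10 days into Jul → Jul 10, 2060.

Jul 10, 2060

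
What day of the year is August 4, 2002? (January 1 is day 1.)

Days in months before August: 31 + 28 + 31 + 30 + 31 + 30 + 31 = 212.
Plus 4 days into August → day 216.

216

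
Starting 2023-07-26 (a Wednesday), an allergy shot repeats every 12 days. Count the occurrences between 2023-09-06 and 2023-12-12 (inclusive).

8

Occurrences land 12·i days after 2023-07-26 for i = 0, 1, 2, …
2023-09-06 is 42 days after the start; 42 ÷ 12 = 3 remainder 6; since the remainder is 6, round up to i = 4. First occurrence in the window: #5 on 2023-09-12 (4×12 = 48 days in).
2023-12-12 is 139 days after the start; 139 ÷ 12 = 11 remainder 7. Last occurrence in the window: #12 on 2023-12-05.
Occurrences #5 through #12: 8 in total.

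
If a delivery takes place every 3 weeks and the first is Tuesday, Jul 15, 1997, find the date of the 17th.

Jun 16, 1998

The 17th occurrence is 16 intervals after the first: 16 × 21 = 336 days after Jul 15, 1997.
Jul has 31 days — 16 days to the end of Jul leaves 320.
Aug has 31 days (289 left).
Sep has 30 days (259 left).
Oct has 31 days (228 left).
Nov has 30 days (198 left).
Dec has 31 days (167 left).
Jan has 31 days (136 left).
Feb has 28 days (108 left).
Mar has 31 days (77 left).
Apr has 30 days (47 left).
May has 31 days (16 left).
16 days into Jun → Jun 16, 1998.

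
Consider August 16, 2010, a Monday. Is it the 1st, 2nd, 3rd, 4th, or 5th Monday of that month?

3rd

Day 16 falls in week ⌈16/7⌉ of the month.
Days 1–7 hold the 1st Monday, 8–14 the 2nd, 15–21 the 3rd, 22–28 the 4th, 29–31 the 5th.
16 is in the range for the 3rd.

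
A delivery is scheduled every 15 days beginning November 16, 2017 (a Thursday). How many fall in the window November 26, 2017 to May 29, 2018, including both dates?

12

Occurrences land 15·i days after November 16, 2017 for i = 0, 1, 2, …
November 26, 2017 is 10 days after the start; 10 ÷ 15 = 0 remainder 10; since the remainder is 10, round up to i = 1. First occurrence in the window: #2 on December 1, 2017 (1×15 = 15 days in).
May 29, 2018 is 194 days after the start; 194 ÷ 15 = 12 remainder 14. Last occurrence in the window: #13 on May 15, 2018.
Occurrences #2 through #13: 12 in total.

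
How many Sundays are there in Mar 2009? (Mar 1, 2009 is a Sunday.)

Mar 1, 2009 is a Sunday; the first Sunday on or after it is Mar 1, 2009.
From Mar 1, 2009 to Mar 31, 2009 is 31 − 1 = 30 days.
30 ÷ 7 = 4 full weeks with remainder 2, so 4 more Sundays after the first → 5.

5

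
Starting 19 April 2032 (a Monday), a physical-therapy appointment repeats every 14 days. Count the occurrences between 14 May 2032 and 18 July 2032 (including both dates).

5

Occurrences land 14·i days after 19 April 2032 for i = 0, 1, 2, …
14 May 2032 is 25 days after the start; 25 ÷ 14 = 1 remainder 11; since the remainder is 11, round up to i = 2. First occurrence in the window: #3 on 17 May 2032 (2×14 = 28 days in).
18 July 2032 is 90 days after the start; 90 ÷ 14 = 6 remainder 6. Last occurrence in the window: #7 on 12 July 2032.
Occurrences #3 through #7: 5 in total.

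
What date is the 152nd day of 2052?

May 31, 2052

January has 31 days (152 − 31 = 121 remain).
February has 29 days (121 − 29 = 92 remain).
March has 31 days (92 − 31 = 61 remain).
April has 30 days (61 − 30 = 31 remain).
31 into May → May 31.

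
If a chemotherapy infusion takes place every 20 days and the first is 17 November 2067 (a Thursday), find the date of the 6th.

25 February 2068

The 6th occurrence is 5 intervals after the first: 5 × 20 = 100 days after 17 November 2067.
November has 30 days — 13 days to the end of November leaves 87.
December has 31 days (56 left).
January has 31 days (25 left).
25 days into February → 25 February 2068.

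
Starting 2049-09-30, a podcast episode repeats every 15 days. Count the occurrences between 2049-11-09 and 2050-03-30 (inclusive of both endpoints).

Occurrences land 15·i days after 2049-09-30 for i = 0, 1, 2, …
2049-11-09 is 40 days after the start; 40 ÷ 15 = 2 remainder 10; since the remainder is 10, round up to i = 3. First occurrence in the window: #4 on 2049-11-14 (3×15 = 45 days in).
2050-03-30 is 181 days after the start; 181 ÷ 15 = 12 remainder 1. Last occurrence in the window: #13 on 2050-03-29.
Occurrences #4 through #13: 10 in total.

10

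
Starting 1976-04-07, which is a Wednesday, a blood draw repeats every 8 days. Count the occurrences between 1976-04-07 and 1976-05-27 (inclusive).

Occurrences land 8·i days after 1976-04-07 for i = 0, 1, 2, …
The window opens on the start date, so the first occurrence inside is #1 on 1976-04-07.
1976-05-27 is 50 days after the start; 50 ÷ 8 = 6 remainder 2. Last occurrence in the window: #7 on 1976-05-25.
Occurrences #1 through #7: 7 in total.

7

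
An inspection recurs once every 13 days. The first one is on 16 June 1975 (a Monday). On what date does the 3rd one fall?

The 3rd occurrence is 2 intervals after the first: 2 × 13 = 26 days after 16 June 1975.
June has 30 days — 14 days to the end of June leaves 12.
12 days into July → 12 July 1975.

12 July 1975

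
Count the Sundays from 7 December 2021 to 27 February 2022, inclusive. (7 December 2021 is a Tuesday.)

7 December 2021 is a Tuesday; the first Sunday on or after it is 12 December 2021 (5 days later).
From 12 December 2021 to 27 February 2022: 19 + 31 + 27 = 77 days (rest of December, January, February).
77 ÷ 7 = 11 full weeks with remainder 0, so 11 more Sundays after the first → 12.

12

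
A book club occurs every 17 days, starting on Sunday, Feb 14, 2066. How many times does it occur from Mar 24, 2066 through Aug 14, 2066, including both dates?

Occurrences land 17·i days after Feb 14, 2066 for i = 0, 1, 2, …
Mar 24, 2066 is 38 days after the start; 38 ÷ 17 = 2 remainder 4; since the remainder is 4, round up to i = 3. First occurrence in the window: #4 on Apr 6, 2066 (3×17 = 51 days in).
Aug 14, 2066 is 181 days after the start; 181 ÷ 17 = 10 remainder 11. Last occurrence in the window: #11 on Aug 3, 2066.
Occurrences #4 through #11: 8 in total.

8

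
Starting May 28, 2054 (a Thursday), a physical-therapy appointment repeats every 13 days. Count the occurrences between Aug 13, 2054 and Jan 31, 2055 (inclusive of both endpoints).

Occurrences land 13·i days after May 28, 2054 for i = 0, 1, 2, …
Aug 13, 2054 is 77 days after the start; 77 ÷ 13 = 5 remainder 12; since the remainder is 12, round up to i = 6. First occurrence in the window: #7 on Aug 14, 2054 (6×13 = 78 days in).
Jan 31, 2055 is 248 days after the start; 248 ÷ 13 = 19 remainder 1. Last occurrence in the window: #20 on Jan 30, 2055.
Occurrences #7 through #20: 14 in total.

14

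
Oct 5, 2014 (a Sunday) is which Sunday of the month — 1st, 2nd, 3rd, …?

1st

Day 5 falls in week ⌈5/7⌉ of the month.
Days 1–7 hold the 1st Sunday, 8–14 the 2nd, 15–21 the 3rd, 22–28 the 4th, 29–31 the 5th.
5 is in the range for the 1st.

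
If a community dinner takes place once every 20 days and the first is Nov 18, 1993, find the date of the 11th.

The 11th occurrence is 10 intervals after the first: 10 × 20 = 200 days after Nov 18, 1993.
Nov has 30 days — 12 days to the end of Nov leaves 188.
Dec has 31 days (157 left).
Jan has 31 days (126 left).
Feb has 28 days (98 left).
Mar has 31 days (67 left).
Apr has 30 days (37 left).
May has 31 days (6 left).
6 days into Jun → Jun 6, 1994.

Jun 6, 1994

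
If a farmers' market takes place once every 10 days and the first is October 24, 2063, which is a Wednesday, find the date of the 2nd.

The 2nd occurrence is 1 interval after the first: 1 × 10 = 10 days after October 24, 2063.
October has 31 days — 7 days to the end of October leaves 3.
3 days into November → November 3, 2063.

November 3, 2063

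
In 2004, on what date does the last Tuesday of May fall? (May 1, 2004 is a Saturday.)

May 25, 2004

May 2004 begins on a Saturday, so the first Tuesday is May 4 (3 days later).
May 2004 has 31 days. Adding weeks: 4, 11, 18, 25 — the last one ≤ 31 is the 25th.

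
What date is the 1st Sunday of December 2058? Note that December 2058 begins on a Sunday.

1 December 2058

December 2058 begins on a Sunday, so the first Sunday is December 1.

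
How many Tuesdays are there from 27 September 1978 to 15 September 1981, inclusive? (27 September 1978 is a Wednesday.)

155

27 September 1978 is a Wednesday; the first Tuesday on or after it is 3 October 1978 (6 days later).
From 3 October 1978 to 15 September 1981: 89 + 365 + 366 + 258 = 1078 days (rest of 1978, 1979, 1980, to 15 September 1981 in 1981).
1078 ÷ 7 = 154 full weeks with remainder 0, so 154 more Tuesdays after the first → 155.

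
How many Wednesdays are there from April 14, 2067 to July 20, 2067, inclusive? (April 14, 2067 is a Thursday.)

14

April 14, 2067 is a Thursday; the first Wednesday on or after it is April 20, 2067 (6 days later).
From April 20, 2067 to July 20, 2067: 10 + 31 + 30 + 20 = 91 days (rest of April, May, June, July).
91 ÷ 7 = 13 full weeks with remainder 0, so 13 more Wednesdays after the first → 14.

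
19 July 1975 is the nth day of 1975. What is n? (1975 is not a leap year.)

200

Days in months before July: 31 + 28 + 31 + 30 + 31 + 30 = 181.
Plus 19 days into July → day 200.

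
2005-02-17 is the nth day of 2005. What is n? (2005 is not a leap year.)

Days in months before February: 31 = 31.
Plus 17 days into February → day 48.

48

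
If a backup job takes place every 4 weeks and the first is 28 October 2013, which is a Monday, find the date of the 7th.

14 April 2014

The 7th occurrence is 6 intervals after the first: 6 × 28 = 168 days after 28 October 2013.
October has 31 days — 3 days to the end of October leaves 165.
November has 30 days (135 left).
December has 31 days (104 left).
January has 31 days (73 left).
February has 28 days (45 left).
March has 31 days (14 left).
14 days into April → 14 April 2014.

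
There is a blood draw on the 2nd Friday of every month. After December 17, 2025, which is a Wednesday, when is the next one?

December 2025 starts on a Monday; its first Friday is the 5th, so the 2nd Friday is the 12th — December 12, 2025.
That is not after December 17, 2025, so look at January 2026.
January 2026 starts on a Thursday; its first Friday is the 2nd, so the 2nd Friday is the 9th — January 9, 2026.

January 9, 2026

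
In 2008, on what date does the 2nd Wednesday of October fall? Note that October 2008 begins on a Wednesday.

2008-10-08

October 2008 begins on a Wednesday, so the first Wednesday is October 1.
The 2nd Wednesday is 1 weeks later: 1 + 7 = 8.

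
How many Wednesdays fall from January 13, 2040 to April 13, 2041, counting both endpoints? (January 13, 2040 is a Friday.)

65

January 13, 2040 is a Friday; the first Wednesday on or after it is January 18, 2040 (5 days later).
From January 18, 2040 to April 13, 2041: 348 + 103 = 451 days (rest of 2040, to April 13, 2041 in 2041).
451 ÷ 7 = 64 full weeks with remainder 3, so 64 more Wednesdays after the first → 65.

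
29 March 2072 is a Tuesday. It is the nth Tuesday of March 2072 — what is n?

5th

Day 29 falls in week ⌈29/7⌉ of the month.
Days 1–7 hold the 1st Tuesday, 8–14 the 2nd, 15–21 the 3rd, 22–28 the 4th, 29–31 the 5th.
29 is in the range for the 5th.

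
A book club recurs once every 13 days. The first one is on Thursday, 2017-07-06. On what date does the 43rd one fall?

The 43rd occurrence is 42 intervals after the first: 42 × 13 = 546 days after 2017-07-06.
July has 31 days — 25 days to the end of July leaves 521.
From end of July to end of 2017 is 153 days (368 left).
2018 has 365 days (3 left).
3 days into January → 2019-01-03.

2019-01-03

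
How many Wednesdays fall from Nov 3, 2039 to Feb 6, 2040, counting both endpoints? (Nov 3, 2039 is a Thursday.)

13

Nov 3, 2039 is a Thursday; the first Wednesday on or after it is Nov 9, 2039 (6 days later).
From Nov 9, 2039 to Feb 6, 2040: 21 + 31 + 31 + 6 = 89 days (rest of Nov, Dec, Jan, Feb).
89 ÷ 7 = 12 full weeks with remainder 5, so 12 more Wednesdays after the first → 13.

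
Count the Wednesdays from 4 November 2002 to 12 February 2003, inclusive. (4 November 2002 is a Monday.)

4 November 2002 is a Monday; the first Wednesday on or after it is 6 November 2002 (2 days later).
From 6 November 2002 to 12 February 2003: 24 + 31 + 31 + 12 = 98 days (rest of November, December, January, February).
98 ÷ 7 = 14 full weeks with remainder 0, so 14 more Wednesdays after the first → 15.

15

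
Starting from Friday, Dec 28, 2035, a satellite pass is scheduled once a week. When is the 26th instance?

The 26th occurrence is 25 intervals after the first: 25 × 7 = 175 days after Dec 28, 2035.
Dec has 31 days — 3 days to the end of Dec leaves 172.
Jan has 31 days (141 left).
Feb has 29 days (112 left).
Mar has 31 days (81 left).
Apr has 30 days (51 left).
May has 31 days (20 left).
20 days into Jun → Jun 20, 2036.

Jun 20, 2036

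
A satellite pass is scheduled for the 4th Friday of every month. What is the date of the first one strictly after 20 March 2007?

23 March 2007

March 2007 starts on a Thursday; its first Friday is the 2nd, so the 4th Friday is the 23rd — 23 March 2007.
23 March 2007 is after 20 March 2007, so that is the next one.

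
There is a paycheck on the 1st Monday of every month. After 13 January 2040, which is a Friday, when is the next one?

January 2040 starts on a Sunday, so its 1st Monday is 2 January 2040 (1 day in).
That is not after 13 January 2040, so look at February 2040.
February 2040 starts on a Wednesday, so its 1st Monday is 6 February 2040 (5 days in).

6 February 2040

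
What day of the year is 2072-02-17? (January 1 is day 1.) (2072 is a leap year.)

48

Days in months before February: 31 = 31.
Plus 17 days into February → day 48.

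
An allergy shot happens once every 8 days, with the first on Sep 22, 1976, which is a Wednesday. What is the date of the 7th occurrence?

The 7th occurrence is 6 intervals after the first: 6 × 8 = 48 days after Sep 22, 1976.
Sep has 30 days — 8 days to the end of Sep leaves 40.
Oct has 31 days (9 left).
9 days into Nov → Nov 9, 1976.

Nov 9, 1976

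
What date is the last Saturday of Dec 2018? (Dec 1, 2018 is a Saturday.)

Dec 29, 2018

Dec 2018 begins on a Saturday, so the first Saturday is Dec 1.
Dec 2018 has 31 days. Adding weeks: 1, 8, 15, 22, 29 — the last one ≤ 31 is the 29th.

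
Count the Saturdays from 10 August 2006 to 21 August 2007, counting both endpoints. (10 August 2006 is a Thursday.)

54

10 August 2006 is a Thursday; the first Saturday on or after it is 12 August 2006 (2 days later).
From 12 August 2006 to 21 August 2007: 141 + 233 = 374 days (rest of 2006, to 21 August 2007 in 2007).
374 ÷ 7 = 53 full weeks with remainder 3, so 53 more Saturdays after the first → 54.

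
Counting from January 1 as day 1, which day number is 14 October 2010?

Days in months before October: 31 + 28 + 31 + 30 + 31 + 30 + 31 + 31 + 30 = 273.
Plus 14 days into October → day 287.

287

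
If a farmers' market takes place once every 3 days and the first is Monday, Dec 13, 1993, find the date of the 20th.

The 20th occurrence is 19 intervals after the first: 19 × 3 = 57 days after Dec 13, 1993.
Dec has 31 days — 18 days to the end of Dec leaves 39.
Jan has 31 days (8 left).
8 days into Feb → Feb 8, 1994.

Feb 8, 1994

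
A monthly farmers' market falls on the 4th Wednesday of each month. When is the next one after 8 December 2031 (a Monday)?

December 2031 starts on a Monday; its first Wednesday is the 3rd, so the 4th Wednesday is the 24th — 24 December 2031.
24 December 2031 is after 8 December 2031, so that is the next one.

24 December 2031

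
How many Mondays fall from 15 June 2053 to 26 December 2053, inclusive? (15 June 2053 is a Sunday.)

15 June 2053 is a Sunday; the first Monday on or after it is 16 June 2053 (1 day later).
From 16 June 2053 to 26 December 2053: 14 + 31 + 31 + 30 + 31 + 30 + 26 = 193 days (rest of June, July, August, September, October, November, December).
193 ÷ 7 = 27 full weeks with remainder 4, so 27 more Mondays after the first → 28.

28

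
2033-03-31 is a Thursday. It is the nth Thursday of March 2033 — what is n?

Day 31 falls in week ⌈31/7⌉ of the month.
Days 1–7 hold the 1st Thursday, 8–14 the 2nd, 15–21 the 3rd, 22–28 the 4th, 29–31 the 5th.
31 is in the range for the 5th.

5th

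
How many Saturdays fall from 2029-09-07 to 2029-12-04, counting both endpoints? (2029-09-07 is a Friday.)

13

2029-09-07 is a Friday; the first Saturday on or after it is 2029-09-08 (1 day later).
From 2029-09-08 to 2029-12-04: 22 + 31 + 30 + 4 = 87 days (rest of September, October, November, December).
87 ÷ 7 = 12 full weeks with remainder 3, so 12 more Saturdays after the first → 13.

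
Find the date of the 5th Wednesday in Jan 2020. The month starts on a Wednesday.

Jan 29, 2020

Jan 2020 begins on a Wednesday, so the first Wednesday is Jan 1.
The 5th Wednesday is 4 weeks later: 1 + 28 = 29.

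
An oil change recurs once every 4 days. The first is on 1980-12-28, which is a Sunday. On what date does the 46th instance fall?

1981-06-26

The 46th occurrence is 45 intervals after the first: 45 × 4 = 180 days after 1980-12-28.
December has 31 days — 3 days to the end of December leaves 177.
January has 31 days (146 left).
February has 28 days (118 left).
March has 31 days (87 left).
April has 30 days (57 left).
May has 31 days (26 left).
26 days into June → 1981-06-26.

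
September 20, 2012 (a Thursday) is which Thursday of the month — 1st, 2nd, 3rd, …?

3rd

Day 20 falls in week ⌈20/7⌉ of the month.
Days 1–7 hold the 1st Thursday, 8–14 the 2nd, 15–21 the 3rd, 22–28 the 4th, 29–31 the 5th.
20 is in the range for the 3rd.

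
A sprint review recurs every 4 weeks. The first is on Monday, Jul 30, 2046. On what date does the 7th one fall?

The 7th occurrence is 6 intervals after the first: 6 × 28 = 168 days after Jul 30, 2046.
Jul has 31 days — 1 day to the end of Jul leaves 167.
Aug has 31 days (136 left).
Sep has 30 days (106 left).
Oct has 31 days (75 left).
Nov has 30 days (45 left).
Dec has 31 days (14 left).
14 days into Jan → Jan 14, 2047.

Jan 14, 2047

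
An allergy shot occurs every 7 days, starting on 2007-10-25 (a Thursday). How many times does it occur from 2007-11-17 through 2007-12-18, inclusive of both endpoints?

Occurrences land 7·i days after 2007-10-25 for i = 0, 1, 2, …
2007-11-17 is 23 days after the start; 23 ÷ 7 = 3 remainder 2; since the remainder is 2, round up to i = 4. First occurrence in the window: #5 on 2007-11-22 (4×7 = 28 days in).
2007-12-18 is 54 days after the start; 54 ÷ 7 = 7 remainder 5. Last occurrence in the window: #8 on 2007-12-13.
Occurrences #5 through #8: 4 in total.

4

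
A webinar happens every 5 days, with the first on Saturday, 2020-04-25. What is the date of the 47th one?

2020-12-11

The 47th occurrence is 46 intervals after the first: 46 × 5 = 230 days after 2020-04-25.
April has 30 days — 5 days to the end of April leaves 225.
May has 31 days (194 left).
June has 30 days (164 left).
July has 31 days (133 left).
August has 31 days (102 left).
September has 30 days (72 left).
October has 31 days (41 left).
November has 30 days (11 left).
11 days into December → 2020-12-11.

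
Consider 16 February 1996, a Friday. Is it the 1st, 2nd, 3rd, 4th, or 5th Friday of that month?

3rd

Day 16 falls in week ⌈16/7⌉ of the month.
Days 1–7 hold the 1st Friday, 8–14 the 2nd, 15–21 the 3rd, 22–28 the 4th, 29–31 the 5th.
16 is in the range for the 3rd.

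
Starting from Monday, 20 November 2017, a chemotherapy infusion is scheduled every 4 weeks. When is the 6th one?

The 6th occurrence is 5 intervals after the first: 5 × 28 = 140 days after 20 November 2017.
November has 30 days — 10 days to the end of November leaves 130.
December has 31 days (99 left).
January has 31 days (68 left).
February has 28 days (40 left).
March has 31 days (9 left).
9 days into April → 9 April 2018.

9 April 2018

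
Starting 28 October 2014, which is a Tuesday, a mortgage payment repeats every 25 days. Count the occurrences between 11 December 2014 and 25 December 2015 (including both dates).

15

Occurrences land 25·i days after 28 October 2014 for i = 0, 1, 2, …
11 December 2014 is 44 days after the start; 44 ÷ 25 = 1 remainder 19; since the remainder is 19, round up to i = 2. First occurrence in the window: #3 on 17 December 2014 (2×25 = 50 days in).
25 December 2015 is 423 days after the start; 423 ÷ 25 = 16 remainder 23. Last occurrence in the window: #17 on 2 December 2015.
Occurrences #3 through #17: 15 in total.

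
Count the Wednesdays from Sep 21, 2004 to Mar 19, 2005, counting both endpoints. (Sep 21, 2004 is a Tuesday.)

Sep 21, 2004 is a Tuesday; the first Wednesday on or after it is Sep 22, 2004 (1 day later).
From Sep 22, 2004 to Mar 19, 2005: 8 + 31 + 30 + 31 + 31 + 28 + 19 = 178 days (rest of Sep, Oct, Nov, Dec, Jan, Feb, Mar).
178 ÷ 7 = 25 full weeks with remainder 3, so 25 more Wednesdays after the first → 26.

26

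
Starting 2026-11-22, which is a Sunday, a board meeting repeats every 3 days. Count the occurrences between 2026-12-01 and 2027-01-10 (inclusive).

14

Occurrences land 3·i days after 2026-11-22 for i = 0, 1, 2, …
2026-12-01 is 9 days after the start; 9 ÷ 3 = 3 remainder 0. First occurrence in the window: #4 on 2026-12-01 (3×3 = 9 days in).
2027-01-10 is 49 days after the start; 49 ÷ 3 = 16 remainder 1. Last occurrence in the window: #17 on 2027-01-09.
Occurrences #4 through #17: 14 in total.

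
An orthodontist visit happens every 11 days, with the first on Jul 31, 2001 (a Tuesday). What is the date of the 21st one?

The 21st occurrence is 20 intervals after the first: 20 × 11 = 220 days after Jul 31, 2001.
Jul has 31 days — 0 days to the end of Jul leaves 220.
Aug has 31 days (189 left).
Sep has 30 days (159 left).
Oct has 31 days (128 left).
Nov has 30 days (98 left).
Dec has 31 days (67 left).
Jan has 31 days (36 left).
Feb has 28 days (8 left).
8 days into Mar → Mar 8, 2002.

Mar 8, 2002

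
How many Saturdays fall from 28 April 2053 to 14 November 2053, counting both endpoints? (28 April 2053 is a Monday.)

28 April 2053 is a Monday; the first Saturday on or after it is 3 May 2053 (5 days later).
From 3 May 2053 to 14 November 2053: 28 + 30 + 31 + 31 + 30 + 31 + 14 = 195 days (rest of May, June, July, August, September, October, November).
195 ÷ 7 = 27 full weeks with remainder 6, so 27 more Saturdays after the first → 28.

28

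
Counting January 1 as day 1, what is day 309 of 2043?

January has 31 days (309 − 31 = 278 remain).
February has 28 days (278 − 28 = 250 remain).
March has 31 days (250 − 31 = 219 remain).
April has 30 days (219 − 30 = 189 remain).
May has 31 days (189 − 31 = 158 remain).
June has 30 days (158 − 30 = 128 remain).
July has 31 days (128 − 31 = 97 remain).
August has 31 days (97 − 31 = 66 remain).
September has 30 days (66 − 30 = 36 remain).
October has 31 days (36 − 31 = 5 remain).
5 into November → November 5.

2043-11-05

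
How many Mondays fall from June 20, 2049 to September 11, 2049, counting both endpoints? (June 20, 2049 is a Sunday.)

June 20, 2049 is a Sunday; the first Monday on or after it is June 21, 2049 (1 day later).
From June 21, 2049 to September 11, 2049: 9 + 31 + 31 + 11 = 82 days (rest of June, July, August, September).
82 ÷ 7 = 11 full weeks with remainder 5, so 11 more Mondays after the first → 12.

12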